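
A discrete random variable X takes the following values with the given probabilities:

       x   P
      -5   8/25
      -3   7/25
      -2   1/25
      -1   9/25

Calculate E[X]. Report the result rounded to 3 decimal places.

-2.880

E[X] = (8/25)·(-5) + (7/25)·(-3) + (1/25)·(-2) + (9/25)·(-1)
     = -72/25 ≈ -2.880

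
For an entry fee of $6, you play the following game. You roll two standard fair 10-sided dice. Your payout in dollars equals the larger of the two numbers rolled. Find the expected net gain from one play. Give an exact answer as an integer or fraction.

Distribution of the larger of the two numbers rolled: 1 w.p. 1/100, 2 w.p. 3/100, 3 w.p. 1/20, 4 w.p. 7/100, 5 w.p. 9/100, 6 w.p. 11/100, …
E[payout] = (1/100)·1 + (3/100)·2 + (1/20)·3 + (7/100)·4 + (9/100)·5 + (11/100)·6 + (13/100)·7 + (3/20)·8 + (17/100)·9 + (19/100)·10 = 143/20
Expected profit = 143/20 − 6 = 23/20

23/20 dollars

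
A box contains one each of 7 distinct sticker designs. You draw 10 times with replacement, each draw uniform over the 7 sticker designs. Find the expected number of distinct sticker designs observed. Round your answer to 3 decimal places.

Let Xⱼ=1 if type j appears at least once. P(Xⱼ=1) = 1 − ((7−1)/7)^10 = 222009073/282475249.
E[#distinct] = 7·222009073/282475249 = 222009073/40353607.
≈ 5.502

5.502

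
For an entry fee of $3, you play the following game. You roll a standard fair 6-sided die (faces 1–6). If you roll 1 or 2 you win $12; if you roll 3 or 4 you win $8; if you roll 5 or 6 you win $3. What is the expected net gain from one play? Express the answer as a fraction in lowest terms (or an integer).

14/3 dollars

E[payout] = (1/3)·3 + (1/3)·8 + (1/3)·12 = 23/3
Expected profit = 23/3 − 3 = 14/3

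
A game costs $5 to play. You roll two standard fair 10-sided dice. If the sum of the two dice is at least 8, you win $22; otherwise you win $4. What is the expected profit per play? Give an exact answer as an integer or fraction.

661/50 dollars

E[payout] = (21/100)·4 + (79/100)·22 = 911/50
Expected profit = 911/50 − 5 = 661/50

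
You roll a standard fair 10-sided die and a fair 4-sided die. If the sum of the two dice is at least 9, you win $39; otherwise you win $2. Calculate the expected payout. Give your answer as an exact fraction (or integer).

E[payout] = (11/20)·2 + (9/20)·39 = 373/20

373/20 dollars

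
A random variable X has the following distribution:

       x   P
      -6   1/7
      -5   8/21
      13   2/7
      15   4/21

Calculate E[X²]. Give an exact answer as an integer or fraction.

E[X²] = (1/7)·36 + (8/21)·25 + (2/7)·169 + (4/21)·225
     = 2222/21

2222/21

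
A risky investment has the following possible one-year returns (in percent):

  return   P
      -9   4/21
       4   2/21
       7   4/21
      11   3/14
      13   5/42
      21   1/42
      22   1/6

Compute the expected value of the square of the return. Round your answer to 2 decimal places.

E[X²] = (4/21)·81 + (2/21)·16 + (4/21)·49 + (3/14)·121 + (5/42)·169 + (1/42)·441 + (1/6)·484
     = 327/2 ≈ 163.50

163.50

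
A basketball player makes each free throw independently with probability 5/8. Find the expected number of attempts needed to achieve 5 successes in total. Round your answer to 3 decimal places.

By linearity (sum of 5 independent geometric waits), E[trials] = 5/p = 5/(5/8) = 8.
≈ 8.000

8.000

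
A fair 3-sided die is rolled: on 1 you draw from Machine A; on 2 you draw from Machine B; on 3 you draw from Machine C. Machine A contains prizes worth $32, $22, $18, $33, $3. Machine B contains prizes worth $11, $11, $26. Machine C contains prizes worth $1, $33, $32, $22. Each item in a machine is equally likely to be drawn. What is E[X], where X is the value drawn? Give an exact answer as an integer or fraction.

E[X | Machine A] = (32 + 22 + 18 + 33 + 3)/5 = 108/5
E[X | Machine B] = (11 + 11 + 26)/3 = 16
E[X | Machine C] = (1 + 33 + 32 + 22)/4 = 22
E[X] = (1/3)·108/5 + (1/3)·16 + (1/3)·22 = 298/15

298/15 dollars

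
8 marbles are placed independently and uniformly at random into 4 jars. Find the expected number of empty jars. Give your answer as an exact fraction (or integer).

Let Xⱼ=1 if jar j is empty. P(Xⱼ=1) = ((4-1)/4)^8 = 6561/65536.
By linearity, E[#empty] = 4·6561/65536 = 6561/16384.

6561/16384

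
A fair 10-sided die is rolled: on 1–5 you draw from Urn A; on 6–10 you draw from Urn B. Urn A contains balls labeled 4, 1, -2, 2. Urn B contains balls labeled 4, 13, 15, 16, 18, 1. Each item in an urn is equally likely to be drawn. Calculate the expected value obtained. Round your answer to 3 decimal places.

6.208

E[X | Urn A] = (4 + 1 − 2 + 2)/4 = 5/4
E[X | Urn B] = (4 + 13 + 15 + 16 + 18 + 1)/6 = 67/6
E[X] = (1/2)·5/4 + (1/2)·67/6 = 149/24 ≈ 6.208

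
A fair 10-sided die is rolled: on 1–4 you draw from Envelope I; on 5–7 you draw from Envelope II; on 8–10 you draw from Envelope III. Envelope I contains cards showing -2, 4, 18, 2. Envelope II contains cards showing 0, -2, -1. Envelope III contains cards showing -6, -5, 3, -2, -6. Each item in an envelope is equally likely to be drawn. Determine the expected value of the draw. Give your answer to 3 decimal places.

E[X | Envelope I] = (-2 + 4 + 18 + 2)/4 = 11/2
E[X | Envelope II] = (0 − 2 − 1)/3 = -1
E[X | Envelope III] = (-6 − 5 + 3 − 2 − 6)/5 = -16/5
E[X] = (2/5)·11/2 + (3/10)·(-1) + (3/10)·(-16/5) = 47/50 ≈ 0.940

0.940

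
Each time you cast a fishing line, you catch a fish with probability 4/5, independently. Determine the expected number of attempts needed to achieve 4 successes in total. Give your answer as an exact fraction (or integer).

5

By linearity (sum of 4 independent geometric waits), E[trials] = 4/p = 4/(4/5) = 5.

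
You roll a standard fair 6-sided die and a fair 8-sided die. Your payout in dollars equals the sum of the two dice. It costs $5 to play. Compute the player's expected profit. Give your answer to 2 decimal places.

$3.00

Distribution of the sum of the two dice: 2 w.p. 1/48, 3 w.p. 1/24, 4 w.p. 1/16, 5 w.p. 1/12, 6 w.p. 5/48, 7 w.p. 1/8, …
E[payout] = (1/48)·2 + (1/24)·3 + (1/16)·4 + (1/12)·5 + (5/48)·6 + (1/8)·7 + (1/8)·8 + (1/8)·9 + (5/48)·10 + (1/12)·11 + (1/16)·12 + (1/24)·13 + (1/48)·14 = 8
Expected profit = 8 − 5 = 3 ≈ $3.00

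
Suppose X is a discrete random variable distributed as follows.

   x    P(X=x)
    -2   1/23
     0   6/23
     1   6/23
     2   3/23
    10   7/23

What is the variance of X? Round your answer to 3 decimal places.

19.293

E[X] = (1/23)·(-2) + (6/23)·0 + (6/23)·1 + (3/23)·2 + (7/23)·10 = 80/23
E[X²] = (1/23)·4 + (6/23)·0 + (6/23)·1 + (3/23)·4 + (7/23)·100 = 722/23
Var(X) = 722/23 − (80/23)² = 10206/529 ≈ 19.293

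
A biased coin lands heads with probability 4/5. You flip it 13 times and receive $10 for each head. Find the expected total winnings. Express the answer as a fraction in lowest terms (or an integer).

E[#heads] = 13·4/5 = 52/5 (linearity over flips).
E[winnings] = 10·52/5 = 104.

$104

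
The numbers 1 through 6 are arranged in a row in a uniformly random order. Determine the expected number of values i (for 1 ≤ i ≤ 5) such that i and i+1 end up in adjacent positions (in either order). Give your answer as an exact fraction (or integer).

5/3

For each i ∈ {1,…,5}, let Xᵢ = 1 if i and i+1 are adjacent. P(Xᵢ=1) = 2·(6−1)!/6! = 2/6.
By linearity, E[ΣXᵢ] = (5)·(2/6) = 5/3.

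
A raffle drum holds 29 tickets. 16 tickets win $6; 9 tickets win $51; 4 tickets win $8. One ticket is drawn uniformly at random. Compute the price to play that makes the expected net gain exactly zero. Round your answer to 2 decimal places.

E[payout] = (16/29)·6 + (9/29)·51 + (4/29)·8 = 587/29
Fair fee = E[payout] = 587/29 ≈ $20.24

$20.24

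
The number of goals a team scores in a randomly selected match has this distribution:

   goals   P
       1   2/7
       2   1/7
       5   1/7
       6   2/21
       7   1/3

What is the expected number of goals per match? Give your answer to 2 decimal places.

4.19

E[X] = (2/7)·1 + (1/7)·2 + (1/7)·5 + (2/21)·6 + (1/3)·7
     = 88/21 ≈ 4.19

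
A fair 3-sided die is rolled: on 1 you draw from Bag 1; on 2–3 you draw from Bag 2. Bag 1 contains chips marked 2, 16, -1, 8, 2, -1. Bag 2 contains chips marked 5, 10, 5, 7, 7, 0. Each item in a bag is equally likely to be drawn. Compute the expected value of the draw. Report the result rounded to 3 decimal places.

5.222

E[X | Bag 1] = (2 + 16 − 1 + 8 + 2 − 1)/6 = 13/3
E[X | Bag 2] = (5 + 10 + 5 + 7 + 7 + 0)/6 = 17/3
E[X] = (1/3)·13/3 + (2/3)·17/3 = 47/9 ≈ 5.222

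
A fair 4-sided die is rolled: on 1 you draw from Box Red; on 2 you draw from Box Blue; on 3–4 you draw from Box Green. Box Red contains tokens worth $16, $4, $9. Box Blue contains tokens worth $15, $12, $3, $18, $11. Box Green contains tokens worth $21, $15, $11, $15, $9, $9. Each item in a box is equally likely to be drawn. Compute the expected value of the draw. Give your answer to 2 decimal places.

$12.03

E[X | Box Red] = (16 + 4 + 9)/3 = 29/3
E[X | Box Blue] = (15 + 12 + 3 + 18 + 11)/5 = 59/5
E[X | Box Green] = (21 + 15 + 11 + 15 + 9 + 9)/6 = 40/3
E[X] = (1/4)·29/3 + (1/4)·59/5 + (1/2)·40/3 = 361/30 ≈ 12.03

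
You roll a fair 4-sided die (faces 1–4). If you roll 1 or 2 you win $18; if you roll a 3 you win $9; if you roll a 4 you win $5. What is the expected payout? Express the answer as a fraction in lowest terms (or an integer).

25/2 dollars

E[payout] = (1/4)·5 + (1/4)·9 + (1/2)·18 = 25/2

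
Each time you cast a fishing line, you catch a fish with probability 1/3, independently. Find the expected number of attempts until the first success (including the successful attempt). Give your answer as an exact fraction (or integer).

For a geometric distribution, E[trials] = 1/p = 1/(1/3) = 3.

3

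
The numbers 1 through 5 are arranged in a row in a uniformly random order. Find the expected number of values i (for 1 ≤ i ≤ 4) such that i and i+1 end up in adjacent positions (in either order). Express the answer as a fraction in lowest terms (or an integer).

For each i ∈ {1,…,4}, let Xᵢ = 1 if i and i+1 are adjacent. P(Xᵢ=1) = 2·(5−1)!/5! = 2/5.
By linearity, E[ΣXᵢ] = (4)·(2/5) = 8/5.

8/5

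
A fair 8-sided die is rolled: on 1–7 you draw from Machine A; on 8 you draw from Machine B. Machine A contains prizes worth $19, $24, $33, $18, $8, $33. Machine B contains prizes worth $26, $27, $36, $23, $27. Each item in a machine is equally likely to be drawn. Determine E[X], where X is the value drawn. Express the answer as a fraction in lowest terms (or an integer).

1853/80 dollars

E[X | Machine A] = (19 + 24 + 33 + 18 + 8 + 33)/6 = 45/2
E[X | Machine B] = (26 + 27 + 36 + 23 + 27)/5 = 139/5
E[X] = (7/8)·45/2 + (1/8)·139/5 = 1853/80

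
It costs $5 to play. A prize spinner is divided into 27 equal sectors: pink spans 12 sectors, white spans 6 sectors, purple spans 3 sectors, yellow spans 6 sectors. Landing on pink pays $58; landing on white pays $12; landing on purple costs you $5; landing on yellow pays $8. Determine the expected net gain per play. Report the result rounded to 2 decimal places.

E[payout] = (12/27)·58 + (6/27)·12 + (3/27)·(-5) + (6/27)·8 = 89/3
Expected profit = 89/3 − 5 = 74/3 ≈ $24.67

$24.67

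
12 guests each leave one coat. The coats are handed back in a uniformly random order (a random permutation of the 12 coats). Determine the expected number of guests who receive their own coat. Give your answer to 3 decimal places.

1.000

Let Xᵢ = 1 if person i gets their own coat. For each i, P(Xᵢ=1) = 1/12.
By linearity of expectation, E[X₁+…+X_12] = 12·(1/12) = 1.
≈ 1.000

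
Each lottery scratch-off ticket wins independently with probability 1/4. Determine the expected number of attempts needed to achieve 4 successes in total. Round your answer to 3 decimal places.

By linearity (sum of 4 independent geometric waits), E[trials] = 4/p = 4/(1/4) = 16.
≈ 16.000

16.000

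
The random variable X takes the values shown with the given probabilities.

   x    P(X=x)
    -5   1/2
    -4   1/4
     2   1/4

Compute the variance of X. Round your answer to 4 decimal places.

8.5000

E[X] = (1/2)·(-5) + (1/4)·(-4) + (1/4)·2 = -3
E[X²] = (1/2)·25 + (1/4)·16 + (1/4)·4 = 35/2
Var(X) = 35/2 − (-3)² = 17/2 ≈ 8.5000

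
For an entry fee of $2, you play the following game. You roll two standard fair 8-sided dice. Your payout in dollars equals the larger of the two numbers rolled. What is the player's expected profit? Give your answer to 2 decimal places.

$3.81

Distribution of the larger of the two numbers rolled: 1 w.p. 1/64, 2 w.p. 3/64, 3 w.p. 5/64, 4 w.p. 7/64, 5 w.p. 9/64, 6 w.p. 11/64, …
E[payout] = (1/64)·1 + (3/64)·2 + (5/64)·3 + (7/64)·4 + (9/64)·5 + (11/64)·6 + (13/64)·7 + (15/64)·8 = 93/16
Expected profit = 93/16 − 2 = 61/16 ≈ $3.81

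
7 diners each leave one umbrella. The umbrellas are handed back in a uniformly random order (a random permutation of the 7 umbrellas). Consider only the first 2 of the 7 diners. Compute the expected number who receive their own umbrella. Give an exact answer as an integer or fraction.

2/7

Let Xᵢ = 1 if person i gets their own umbrella. For each i, P(Xᵢ=1) = 1/7.
By linearity of expectation, E[X₁+…+X_2] = 2·(1/7) = 2/7.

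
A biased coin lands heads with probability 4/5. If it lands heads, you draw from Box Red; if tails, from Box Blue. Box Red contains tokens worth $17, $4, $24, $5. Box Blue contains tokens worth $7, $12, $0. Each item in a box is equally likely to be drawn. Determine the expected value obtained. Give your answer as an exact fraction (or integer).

E[X | Box Red] = (17 + 4 + 24 + 5)/4 = 25/2
E[X | Box Blue] = (7 + 12 + 0)/3 = 19/3
E[X] = (4/5)·25/2 + (1/5)·19/3 = 169/15

169/15 dollars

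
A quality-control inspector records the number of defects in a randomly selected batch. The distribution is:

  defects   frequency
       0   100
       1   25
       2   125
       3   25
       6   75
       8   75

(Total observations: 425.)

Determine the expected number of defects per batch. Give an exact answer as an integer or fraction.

56/17

Total = 425, so P(defects=0) = 100/425, etc.
E[X] = (4/17)·0 + (1/17)·1 + (5/17)·2 + (1/17)·3 + (3/17)·6 + (3/17)·8
     = 56/17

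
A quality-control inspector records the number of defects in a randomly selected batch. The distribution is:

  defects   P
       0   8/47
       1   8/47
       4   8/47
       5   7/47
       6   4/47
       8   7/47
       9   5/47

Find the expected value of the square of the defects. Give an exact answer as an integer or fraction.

E[X²] = (8/47)·0 + (8/47)·1 + (8/47)·16 + (7/47)·25 + (4/47)·36 + (7/47)·64 + (5/47)·81
     = 1308/47

1308/47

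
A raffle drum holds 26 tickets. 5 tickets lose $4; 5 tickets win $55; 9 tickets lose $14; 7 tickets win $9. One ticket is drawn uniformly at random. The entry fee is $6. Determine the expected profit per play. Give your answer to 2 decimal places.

$1.38

E[payout] = (5/26)·(-4) + (5/26)·55 + (9/26)·(-14) + (7/26)·9 = 96/13
Expected profit = 96/13 − 6 = 18/13 ≈ $1.38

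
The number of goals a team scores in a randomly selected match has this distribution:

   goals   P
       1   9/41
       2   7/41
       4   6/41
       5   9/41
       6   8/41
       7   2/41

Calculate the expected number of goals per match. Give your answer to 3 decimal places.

3.756

E[X] = (9/41)·1 + (7/41)·2 + (6/41)·4 + (9/41)·5 + (8/41)·6 + (2/41)·7
     = 154/41 ≈ 3.756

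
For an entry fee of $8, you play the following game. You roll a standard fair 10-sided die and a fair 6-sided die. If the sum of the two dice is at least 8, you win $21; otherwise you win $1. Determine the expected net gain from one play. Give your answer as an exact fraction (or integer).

$6

E[payout] = (7/20)·1 + (13/20)·21 = 14
Expected profit = 14 − 8 = 6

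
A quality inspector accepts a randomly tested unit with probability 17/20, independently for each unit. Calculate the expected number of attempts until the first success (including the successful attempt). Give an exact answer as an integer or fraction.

20/17

For a geometric distribution, E[trials] = 1/p = 1/(17/20) = 20/17.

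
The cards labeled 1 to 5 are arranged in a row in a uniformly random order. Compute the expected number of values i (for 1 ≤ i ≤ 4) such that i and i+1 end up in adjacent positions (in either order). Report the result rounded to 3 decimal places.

1.600

For each i ∈ {1,…,4}, let Xᵢ = 1 if i and i+1 are adjacent. P(Xᵢ=1) = 2·(5−1)!/5! = 2/5.
By linearity, E[ΣXᵢ] = (4)·(2/5) = 8/5.
≈ 1.600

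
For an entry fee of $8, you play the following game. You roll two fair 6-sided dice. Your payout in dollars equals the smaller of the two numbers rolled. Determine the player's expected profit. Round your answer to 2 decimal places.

-$5.47

Distribution of the smaller of the two numbers rolled: 1 w.p. 11/36, 2 w.p. 1/4, 3 w.p. 7/36, 4 w.p. 5/36, 5 w.p. 1/12, 6 w.p. 1/36
E[payout] = (11/36)·1 + (1/4)·2 + (7/36)·3 + (5/36)·4 + (1/12)·5 + (1/36)·6 = 91/36
Expected profit = 91/36 − 8 = -197/36 ≈ -$5.47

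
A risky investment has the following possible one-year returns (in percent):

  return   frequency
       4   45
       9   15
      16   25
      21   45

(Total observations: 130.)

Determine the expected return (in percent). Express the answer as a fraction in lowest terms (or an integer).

Total = 130, so P(return=4) = 45/130, etc.
E[X] = (9/26)·4 + (3/26)·9 + (5/26)·16 + (9/26)·21
     = 166/13

166/13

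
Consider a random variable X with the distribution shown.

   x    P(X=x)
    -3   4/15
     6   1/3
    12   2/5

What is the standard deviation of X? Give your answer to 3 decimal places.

E[X] = 6, E[X²] = 72
Var(X) = E[X²] − (E[X])² = 72 − 36 = 36
SD(X) = √(36) ≈ 6.000

6.000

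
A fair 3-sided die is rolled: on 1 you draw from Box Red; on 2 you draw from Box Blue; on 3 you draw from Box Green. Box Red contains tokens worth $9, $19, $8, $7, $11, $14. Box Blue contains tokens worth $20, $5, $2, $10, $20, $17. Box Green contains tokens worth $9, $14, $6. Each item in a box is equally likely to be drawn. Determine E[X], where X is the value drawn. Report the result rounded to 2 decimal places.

E[X | Box Red] = (9 + 19 + 8 + 7 + 11 + 14)/6 = 34/3
E[X | Box Blue] = (20 + 5 + 2 + 10 + 20 + 17)/6 = 37/3
E[X | Box Green] = (9 + 14 + 6)/3 = 29/3
E[X] = (1/3)·34/3 + (1/3)·37/3 + (1/3)·29/3 = 100/9 ≈ 11.11

$11.11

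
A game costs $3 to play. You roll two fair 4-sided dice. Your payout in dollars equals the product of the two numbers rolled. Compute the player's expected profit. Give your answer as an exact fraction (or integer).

13/4 dollars

Distribution of the product of the two numbers rolled: 1 w.p. 1/16, 2 w.p. 1/8, 3 w.p. 1/8, 4 w.p. 3/16, 6 w.p. 1/8, 8 w.p. 1/8, …
E[payout] = (1/16)·1 + (1/8)·2 + (1/8)·3 + (3/16)·4 + (1/8)·6 + (1/8)·8 + (1/16)·9 + (1/8)·12 + (1/16)·16 = 25/4
Expected profit = 25/4 − 3 = 13/4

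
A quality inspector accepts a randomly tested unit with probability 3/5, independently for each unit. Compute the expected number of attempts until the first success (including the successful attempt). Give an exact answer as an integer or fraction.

For a geometric distribution, E[trials] = 1/p = 1/(3/5) = 5/3.

5/3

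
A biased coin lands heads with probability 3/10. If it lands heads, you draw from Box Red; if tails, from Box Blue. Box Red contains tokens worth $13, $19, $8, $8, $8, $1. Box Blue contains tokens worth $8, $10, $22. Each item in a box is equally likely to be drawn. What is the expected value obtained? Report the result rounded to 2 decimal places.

$12.18

E[X | Box Red] = (13 + 19 + 8 + 8 + 8 + 1)/6 = 19/2
E[X | Box Blue] = (8 + 10 + 22)/3 = 40/3
E[X] = (3/10)·19/2 + (7/10)·40/3 = 731/60 ≈ 12.18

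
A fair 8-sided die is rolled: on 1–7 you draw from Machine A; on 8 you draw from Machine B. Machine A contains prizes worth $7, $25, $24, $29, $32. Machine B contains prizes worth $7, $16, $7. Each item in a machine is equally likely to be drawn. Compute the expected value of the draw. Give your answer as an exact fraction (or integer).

E[X | Machine A] = (7 + 25 + 24 + 29 + 32)/5 = 117/5
E[X | Machine B] = (7 + 16 + 7)/3 = 10
E[X] = (7/8)·117/5 + (1/8)·10 = 869/40

869/40 dollars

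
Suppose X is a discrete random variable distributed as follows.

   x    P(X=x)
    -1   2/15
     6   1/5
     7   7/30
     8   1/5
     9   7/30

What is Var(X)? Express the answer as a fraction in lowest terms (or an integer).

E[X] = (2/15)·(-1) + (1/5)·6 + (7/30)·7 + (1/5)·8 + (7/30)·9 = 32/5
E[X²] = (2/15)·1 + (1/5)·36 + (7/30)·49 + (1/5)·64 + (7/30)·81 = 757/15
Var(X) = 757/15 − (32/5)² = 713/75

713/75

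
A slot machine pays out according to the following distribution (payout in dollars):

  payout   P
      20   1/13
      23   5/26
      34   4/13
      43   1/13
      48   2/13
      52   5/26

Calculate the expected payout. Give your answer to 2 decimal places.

$37.12

E[X] = (1/13)·20 + (5/26)·23 + (4/13)·34 + (1/13)·43 + (2/13)·48 + (5/26)·52
     = 965/26 ≈ 37.12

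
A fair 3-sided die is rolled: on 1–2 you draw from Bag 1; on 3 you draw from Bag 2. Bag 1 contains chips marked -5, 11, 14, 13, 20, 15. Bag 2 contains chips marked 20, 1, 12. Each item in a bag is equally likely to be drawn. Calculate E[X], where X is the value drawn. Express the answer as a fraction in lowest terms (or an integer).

E[X | Bag 1] = (-5 + 11 + 14 + 13 + 20 + 15)/6 = 34/3
E[X | Bag 2] = (20 + 1 + 12)/3 = 11
E[X] = (2/3)·34/3 + (1/3)·11 = 101/9

101/9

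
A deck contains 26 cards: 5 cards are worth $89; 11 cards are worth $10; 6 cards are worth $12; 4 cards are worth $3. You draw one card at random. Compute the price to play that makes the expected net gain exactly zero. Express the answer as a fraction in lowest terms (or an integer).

E[payout] = (5/26)·89 + (11/26)·10 + (6/26)·12 + (4/26)·3 = 639/26
Fair fee = E[payout] = 639/26

639/26 dollars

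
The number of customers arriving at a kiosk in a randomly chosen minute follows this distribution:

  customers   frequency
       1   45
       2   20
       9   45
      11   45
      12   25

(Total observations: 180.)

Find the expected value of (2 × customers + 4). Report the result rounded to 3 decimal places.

Total = 180, so P(customers=1) = 45/180, etc.
E[2x+4] = (1/4)·6 + (1/9)·8 + (1/4)·22 + (1/4)·26 + (5/36)·28
     = 329/18 ≈ 18.278

18.278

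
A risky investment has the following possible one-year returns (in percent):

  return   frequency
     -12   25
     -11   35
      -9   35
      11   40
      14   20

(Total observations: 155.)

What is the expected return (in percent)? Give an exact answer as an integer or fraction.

-56/31

Total = 155, so P(return=-12) = 25/155, etc.
E[X] = (5/31)·(-12) + (7/31)·(-11) + (7/31)·(-9) + (8/31)·11 + (4/31)·14
     = -56/31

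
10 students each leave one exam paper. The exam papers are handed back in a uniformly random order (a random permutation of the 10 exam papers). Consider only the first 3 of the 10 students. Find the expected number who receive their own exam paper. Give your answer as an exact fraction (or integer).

3/10

Let Xᵢ = 1 if person i gets their own exam paper. For each i, P(Xᵢ=1) = 1/10.
By linearity of expectation, E[X₁+…+X_3] = 3·(1/10) = 3/10.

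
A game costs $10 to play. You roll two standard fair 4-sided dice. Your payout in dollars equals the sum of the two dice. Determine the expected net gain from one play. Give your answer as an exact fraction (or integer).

-$5

Distribution of the sum of the two dice: 2 w.p. 1/16, 3 w.p. 1/8, 4 w.p. 3/16, 5 w.p. 1/4, 6 w.p. 3/16, 7 w.p. 1/8, …
E[payout] = (1/16)·2 + (1/8)·3 + (3/16)·4 + (1/4)·5 + (3/16)·6 + (1/8)·7 + (1/16)·8 = 5
Expected profit = 5 − 10 = -5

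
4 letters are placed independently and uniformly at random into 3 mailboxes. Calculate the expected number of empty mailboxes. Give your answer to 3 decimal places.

0.593

Let Xⱼ=1 if mailbox j is empty. P(Xⱼ=1) = ((3-1)/3)^4 = 16/81.
By linearity, E[#empty] = 3·16/81 = 16/27.
≈ 0.593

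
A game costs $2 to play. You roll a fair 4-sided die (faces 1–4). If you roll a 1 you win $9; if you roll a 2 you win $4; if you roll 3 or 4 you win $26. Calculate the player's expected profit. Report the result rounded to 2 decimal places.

E[payout] = (1/4)·4 + (1/4)·9 + (1/2)·26 = 65/4
Expected profit = 65/4 − 2 = 57/4 ≈ $14.25

$14.25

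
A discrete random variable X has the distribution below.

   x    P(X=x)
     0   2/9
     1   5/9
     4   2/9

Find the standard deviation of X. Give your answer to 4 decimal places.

E[X] = 13/9, E[X²] = 37/9
Var(X) = E[X²] − (E[X])² = 37/9 − 169/81 = 164/81
SD(X) = √(164/81) ≈ 1.4229

1.4229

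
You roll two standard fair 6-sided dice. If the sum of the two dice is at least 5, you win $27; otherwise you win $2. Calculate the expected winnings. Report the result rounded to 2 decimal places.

E[payout] = (1/6)·2 + (5/6)·27 = 137/6
≈ $22.83

$22.83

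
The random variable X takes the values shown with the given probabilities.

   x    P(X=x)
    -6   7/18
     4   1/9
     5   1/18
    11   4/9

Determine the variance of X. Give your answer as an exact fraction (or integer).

E[X] = (7/18)·(-6) + (1/9)·4 + (1/18)·5 + (4/9)·11 = 59/18
E[X²] = (7/18)·36 + (1/9)·16 + (1/18)·25 + (4/9)·121 = 1277/18
Var(X) = 1277/18 − (59/18)² = 19505/324

19505/324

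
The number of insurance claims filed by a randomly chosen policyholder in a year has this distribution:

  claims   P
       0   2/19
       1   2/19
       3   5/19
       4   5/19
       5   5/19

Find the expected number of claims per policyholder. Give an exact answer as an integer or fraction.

E[X] = (2/19)·0 + (2/19)·1 + (5/19)·3 + (5/19)·4 + (5/19)·5
     = 62/19

62/19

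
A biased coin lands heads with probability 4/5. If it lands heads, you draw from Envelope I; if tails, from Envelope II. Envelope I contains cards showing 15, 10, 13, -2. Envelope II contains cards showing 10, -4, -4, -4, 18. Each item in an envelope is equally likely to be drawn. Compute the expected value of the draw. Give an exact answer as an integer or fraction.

196/25

E[X | Envelope I] = (15 + 10 + 13 − 2)/4 = 9
E[X | Envelope II] = (10 − 4 − 4 − 4 + 18)/5 = 16/5
E[X] = (4/5)·9 + (1/5)·16/5 = 196/25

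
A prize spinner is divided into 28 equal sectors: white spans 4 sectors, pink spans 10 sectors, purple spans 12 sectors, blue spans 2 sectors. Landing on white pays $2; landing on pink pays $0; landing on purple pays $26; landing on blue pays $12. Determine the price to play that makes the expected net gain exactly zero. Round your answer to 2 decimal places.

$12.29

E[payout] = (4/28)·2 + (10/28)·0 + (12/28)·26 + (2/28)·12 = 86/7
Fair fee = E[payout] = 86/7 ≈ $12.29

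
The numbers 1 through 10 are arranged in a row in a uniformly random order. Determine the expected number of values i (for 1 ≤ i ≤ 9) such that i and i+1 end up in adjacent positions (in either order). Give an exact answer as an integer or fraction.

For each i ∈ {1,…,9}, let Xᵢ = 1 if i and i+1 are adjacent. P(Xᵢ=1) = 2·(10−1)!/10! = 2/10.
By linearity, E[ΣXᵢ] = (9)·(2/10) = 9/5.

9/5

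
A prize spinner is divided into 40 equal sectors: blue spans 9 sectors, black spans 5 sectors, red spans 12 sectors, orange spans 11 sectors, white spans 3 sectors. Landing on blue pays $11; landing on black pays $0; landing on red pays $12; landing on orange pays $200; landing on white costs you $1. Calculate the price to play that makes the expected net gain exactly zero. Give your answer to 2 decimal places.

E[payout] = (9/40)·11 + (5/40)·0 + (12/40)·12 + (11/40)·200 + (3/40)·(-1) = 61
Fair fee = E[payout] = 61 ≈ $61.00

$61.00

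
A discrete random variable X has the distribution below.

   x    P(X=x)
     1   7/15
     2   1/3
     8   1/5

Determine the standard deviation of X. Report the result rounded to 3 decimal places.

2.670

E[X] = 41/15, E[X²] = 73/5
Var(X) = E[X²] − (E[X])² = 73/5 − 1681/225 = 1604/225
SD(X) = √(1604/225) ≈ 2.670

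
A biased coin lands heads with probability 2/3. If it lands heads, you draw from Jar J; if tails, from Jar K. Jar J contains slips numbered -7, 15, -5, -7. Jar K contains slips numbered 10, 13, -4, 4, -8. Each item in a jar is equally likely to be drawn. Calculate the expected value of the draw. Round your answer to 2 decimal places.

0.33

E[X | Jar J] = (-7 + 15 − 5 − 7)/4 = -1
E[X | Jar K] = (10 + 13 − 4 + 4 − 8)/5 = 3
E[X] = (2/3)·(-1) + (1/3)·3 = 1/3 ≈ 0.33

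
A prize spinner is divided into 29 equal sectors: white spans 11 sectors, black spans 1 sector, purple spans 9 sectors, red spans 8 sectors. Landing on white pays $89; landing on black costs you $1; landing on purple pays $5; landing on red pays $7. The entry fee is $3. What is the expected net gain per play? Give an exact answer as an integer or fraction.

992/29 dollars

E[payout] = (11/29)·89 + (1/29)·(-1) + (9/29)·5 + (8/29)·7 = 1079/29
Expected profit = 1079/29 − 3 = 992/29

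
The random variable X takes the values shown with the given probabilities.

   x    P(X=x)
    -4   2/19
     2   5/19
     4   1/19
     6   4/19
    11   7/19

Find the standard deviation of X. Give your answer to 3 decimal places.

4.901

E[X] = 107/19, E[X²] = 1059/19
Var(X) = E[X²] − (E[X])² = 1059/19 − 11449/361 = 8672/361
SD(X) = √(8672/361) ≈ 4.901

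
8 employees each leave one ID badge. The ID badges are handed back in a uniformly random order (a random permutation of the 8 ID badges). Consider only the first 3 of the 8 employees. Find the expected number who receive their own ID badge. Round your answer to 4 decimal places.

0.3750

Let Xᵢ = 1 if person i gets their own ID badge. For each i, P(Xᵢ=1) = 1/8.
By linearity of expectation, E[X₁+…+X_3] = 3·(1/8) = 3/8.
≈ 0.3750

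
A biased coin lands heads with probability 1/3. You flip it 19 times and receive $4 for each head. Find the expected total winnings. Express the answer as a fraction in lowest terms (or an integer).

E[#heads] = 19·1/3 = 19/3 (linearity over flips).
E[winnings] = 4·19/3 = 76/3.

76/3 dollars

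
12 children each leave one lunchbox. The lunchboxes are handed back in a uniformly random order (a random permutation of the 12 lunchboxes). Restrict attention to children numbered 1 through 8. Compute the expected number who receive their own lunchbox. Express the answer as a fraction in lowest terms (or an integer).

2/3

Let Xᵢ = 1 if person i gets their own lunchbox. For each i, P(Xᵢ=1) = 1/12.
By linearity of expectation, E[X₁+…+X_8] = 8·(1/12) = 2/3.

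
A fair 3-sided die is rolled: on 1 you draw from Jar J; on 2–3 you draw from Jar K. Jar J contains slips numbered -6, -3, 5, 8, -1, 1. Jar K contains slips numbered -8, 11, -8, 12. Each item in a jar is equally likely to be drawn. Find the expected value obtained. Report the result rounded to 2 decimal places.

1.39

E[X | Jar J] = (-6 − 3 + 5 + 8 − 1 + 1)/6 = 2/3
E[X | Jar K] = (-8 + 11 − 8 + 12)/4 = 7/4
E[X] = (1/3)·2/3 + (2/3)·7/4 = 25/18 ≈ 1.39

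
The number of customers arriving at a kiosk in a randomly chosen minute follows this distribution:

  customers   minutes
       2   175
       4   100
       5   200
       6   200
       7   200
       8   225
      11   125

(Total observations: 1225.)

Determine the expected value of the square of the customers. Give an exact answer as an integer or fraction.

Total = 1225, so P(customers=2) = 175/1225, etc.
E[X²] = (1/7)·4 + (4/49)·16 + (8/49)·25 + (8/49)·36 + (8/49)·49 + (9/49)·64 + (5/49)·121
     = 2153/49

2153/49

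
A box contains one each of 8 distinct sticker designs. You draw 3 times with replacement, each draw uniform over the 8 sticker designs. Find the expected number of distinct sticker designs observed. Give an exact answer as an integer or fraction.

169/64

Let Xⱼ=1 if type j appears at least once. P(Xⱼ=1) = 1 − ((8−1)/8)^3 = 169/512.
E[#distinct] = 8·169/512 = 169/64.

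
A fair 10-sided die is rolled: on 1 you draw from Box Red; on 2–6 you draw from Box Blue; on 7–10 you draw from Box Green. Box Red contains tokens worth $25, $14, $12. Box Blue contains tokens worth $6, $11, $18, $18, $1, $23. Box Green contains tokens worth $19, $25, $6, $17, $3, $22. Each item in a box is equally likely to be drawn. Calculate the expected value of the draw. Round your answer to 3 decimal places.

E[X | Box Red] = (25 + 14 + 12)/3 = 17
E[X | Box Blue] = (6 + 11 + 18 + 18 + 1 + 23)/6 = 77/6
E[X | Box Green] = (19 + 25 + 6 + 17 + 3 + 22)/6 = 46/3
E[X] = (1/10)·17 + (1/2)·77/6 + (2/5)·46/3 = 57/4 ≈ 14.250

$14.250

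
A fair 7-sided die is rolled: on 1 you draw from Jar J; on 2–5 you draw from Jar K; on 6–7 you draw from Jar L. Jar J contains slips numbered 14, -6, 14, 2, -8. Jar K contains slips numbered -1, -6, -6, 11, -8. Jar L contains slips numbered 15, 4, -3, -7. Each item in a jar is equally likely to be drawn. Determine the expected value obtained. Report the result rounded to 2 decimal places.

E[X | Jar J] = (14 − 6 + 14 + 2 − 8)/5 = 16/5
E[X | Jar K] = (-1 − 6 − 6 + 11 − 8)/5 = -2
E[X | Jar L] = (15 + 4 − 3 − 7)/4 = 9/4
E[X] = (1/7)·16/5 + (4/7)·(-2) + (2/7)·9/4 = -3/70 ≈ -0.04

-0.04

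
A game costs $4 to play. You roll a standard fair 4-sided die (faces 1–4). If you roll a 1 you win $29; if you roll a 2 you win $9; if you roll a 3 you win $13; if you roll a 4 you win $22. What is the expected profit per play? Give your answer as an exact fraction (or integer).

57/4 dollars

E[payout] = (1/4)·9 + (1/4)·13 + (1/4)·22 + (1/4)·29 = 73/4
Expected profit = 73/4 − 4 = 57/4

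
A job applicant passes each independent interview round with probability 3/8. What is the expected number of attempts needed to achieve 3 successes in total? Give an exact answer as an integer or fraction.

8

By linearity (sum of 3 independent geometric waits), E[trials] = 3/p = 3/(3/8) = 8.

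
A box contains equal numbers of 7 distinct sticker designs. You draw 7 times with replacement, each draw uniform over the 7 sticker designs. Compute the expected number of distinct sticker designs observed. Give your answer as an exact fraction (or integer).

Let Xⱼ=1 if type j appears at least once. P(Xⱼ=1) = 1 − ((7−1)/7)^7 = 543607/823543.
E[#distinct] = 7·543607/823543 = 543607/117649.

543607/117649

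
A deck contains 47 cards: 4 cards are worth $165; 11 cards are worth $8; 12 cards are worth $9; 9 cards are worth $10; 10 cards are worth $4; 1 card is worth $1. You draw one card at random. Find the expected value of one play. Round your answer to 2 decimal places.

$21.00

E[payout] = (4/47)·165 + (11/47)·8 + (12/47)·9 + (9/47)·10 + (10/47)·4 + (1/47)·1 = 21
≈ $21.00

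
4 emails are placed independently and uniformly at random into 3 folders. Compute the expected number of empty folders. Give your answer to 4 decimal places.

Let Xⱼ=1 if folder j is empty. P(Xⱼ=1) = ((3-1)/3)^4 = 16/81.
By linearity, E[#empty] = 3·16/81 = 16/27.
≈ 0.5926

0.5926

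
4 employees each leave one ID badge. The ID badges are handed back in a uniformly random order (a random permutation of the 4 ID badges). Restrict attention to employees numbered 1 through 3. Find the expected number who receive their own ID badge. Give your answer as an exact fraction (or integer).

Let Xᵢ = 1 if person i gets their own ID badge. For each i, P(Xᵢ=1) = 1/4.
By linearity of expectation, E[X₁+…+X_3] = 3·(1/4) = 3/4.

3/4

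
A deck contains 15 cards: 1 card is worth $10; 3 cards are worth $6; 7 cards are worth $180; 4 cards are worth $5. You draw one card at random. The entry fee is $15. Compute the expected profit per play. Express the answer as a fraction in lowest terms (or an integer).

E[payout] = (1/15)·10 + (3/15)·6 + (7/15)·180 + (4/15)·5 = 436/5
Expected profit = 436/5 − 15 = 361/5

361/5 dollars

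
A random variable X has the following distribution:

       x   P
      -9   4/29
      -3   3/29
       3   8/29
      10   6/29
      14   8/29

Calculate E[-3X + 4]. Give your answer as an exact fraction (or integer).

-337/29

E[-3x+4] = (4/29)·31 + (3/29)·13 + (8/29)·(-5) + (6/29)·(-26) + (8/29)·(-38)
     = -337/29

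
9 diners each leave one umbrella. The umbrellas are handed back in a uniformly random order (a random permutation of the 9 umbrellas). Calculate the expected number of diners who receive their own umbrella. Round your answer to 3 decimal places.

Let Xᵢ = 1 if person i gets their own umbrella. For each i, P(Xᵢ=1) = 1/9.
By linearity of expectation, E[X₁+…+X_9] = 9·(1/9) = 1.
≈ 1.000

1.000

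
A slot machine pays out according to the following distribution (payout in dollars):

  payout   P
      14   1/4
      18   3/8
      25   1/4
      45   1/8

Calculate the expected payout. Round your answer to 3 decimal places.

E[X] = (1/4)·14 + (3/8)·18 + (1/4)·25 + (1/8)·45
     = 177/8 ≈ 22.125

$22.125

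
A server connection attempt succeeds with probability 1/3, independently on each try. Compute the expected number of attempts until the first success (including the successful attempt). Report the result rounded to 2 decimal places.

For a geometric distribution, E[trials] = 1/p = 1/(1/3) = 3.
≈ 3.00

3.00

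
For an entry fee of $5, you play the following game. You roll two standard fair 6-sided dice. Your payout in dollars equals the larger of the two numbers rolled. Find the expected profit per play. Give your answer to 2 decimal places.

Distribution of the larger of the two numbers rolled: 1 w.p. 1/36, 2 w.p. 1/12, 3 w.p. 5/36, 4 w.p. 7/36, 5 w.p. 1/4, 6 w.p. 11/36
E[payout] = (1/36)·1 + (1/12)·2 + (5/36)·3 + (7/36)·4 + (1/4)·5 + (11/36)·6 = 161/36
Expected profit = 161/36 − 5 = -19/36 ≈ -$0.53

-$0.53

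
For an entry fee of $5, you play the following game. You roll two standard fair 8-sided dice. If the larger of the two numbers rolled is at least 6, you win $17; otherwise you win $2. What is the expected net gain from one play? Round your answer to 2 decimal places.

$6.14

E[payout] = (25/64)·2 + (39/64)·17 = 713/64
Expected profit = 713/64 − 5 = 393/64 ≈ $6.14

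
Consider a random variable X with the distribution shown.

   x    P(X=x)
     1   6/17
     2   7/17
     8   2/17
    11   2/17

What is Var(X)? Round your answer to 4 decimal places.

E[X] = (6/17)·1 + (7/17)·2 + (2/17)·8 + (2/17)·11 = 58/17
E[X²] = (6/17)·1 + (7/17)·4 + (2/17)·64 + (2/17)·121 = 404/17
Var(X) = 404/17 − (58/17)² = 3504/289 ≈ 12.1246

12.1246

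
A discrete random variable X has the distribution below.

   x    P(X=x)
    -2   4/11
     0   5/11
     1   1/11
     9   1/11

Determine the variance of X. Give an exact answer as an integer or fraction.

1074/121

E[X] = (4/11)·(-2) + (5/11)·0 + (1/11)·1 + (1/11)·9 = 2/11
E[X²] = (4/11)·4 + (5/11)·0 + (1/11)·1 + (1/11)·81 = 98/11
Var(X) = 98/11 − (2/11)² = 1074/121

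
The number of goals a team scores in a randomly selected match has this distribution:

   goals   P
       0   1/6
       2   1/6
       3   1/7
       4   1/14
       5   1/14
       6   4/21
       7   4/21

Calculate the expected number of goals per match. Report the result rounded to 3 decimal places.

3.881

E[X] = (1/6)·0 + (1/6)·2 + (1/7)·3 + (1/14)·4 + (1/14)·5 + (4/21)·6 + (4/21)·7
     = 163/42 ≈ 3.881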